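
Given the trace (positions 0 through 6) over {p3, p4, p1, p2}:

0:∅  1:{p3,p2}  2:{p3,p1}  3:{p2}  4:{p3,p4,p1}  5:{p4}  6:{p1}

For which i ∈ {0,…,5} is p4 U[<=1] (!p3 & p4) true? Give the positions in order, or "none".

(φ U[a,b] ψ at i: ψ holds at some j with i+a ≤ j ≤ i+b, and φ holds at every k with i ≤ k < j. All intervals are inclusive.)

Evaluate at each i in [0,5]:
  i=0: ✗ (no rhs in [0,1])
  i=1: ✗ (no rhs in [1,2])
  i=2: ✗ (no rhs in [2,3])
  i=3: ✗ (no rhs in [3,4])
  i=4: ✓ (rhs at j=5; lhs holds on [4,4])
  i=5: ✓ (rhs at j=5)

4, 5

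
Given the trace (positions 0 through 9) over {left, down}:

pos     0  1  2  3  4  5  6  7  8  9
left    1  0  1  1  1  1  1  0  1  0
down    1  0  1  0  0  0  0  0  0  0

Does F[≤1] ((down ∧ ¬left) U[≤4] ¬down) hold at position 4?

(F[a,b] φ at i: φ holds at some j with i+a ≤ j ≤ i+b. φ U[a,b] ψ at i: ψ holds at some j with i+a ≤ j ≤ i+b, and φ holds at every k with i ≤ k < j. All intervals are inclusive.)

Check ((down ∧ ¬left) U[≤4] ¬down) at each j in [4,5]:
  j=4: holds
  j=5: holds
Found at j=4 → formula holds.

Holds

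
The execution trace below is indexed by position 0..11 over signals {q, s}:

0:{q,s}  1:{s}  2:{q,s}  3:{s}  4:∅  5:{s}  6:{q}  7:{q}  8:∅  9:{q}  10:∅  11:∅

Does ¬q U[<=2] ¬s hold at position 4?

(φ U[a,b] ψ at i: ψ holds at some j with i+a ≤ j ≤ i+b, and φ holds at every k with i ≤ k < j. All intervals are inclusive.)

Holds

Need some j in [4,6] with ¬s, and ¬q at every k in [4,j-1].
  j=4: ¬s holds; no prefix to check → satisfied.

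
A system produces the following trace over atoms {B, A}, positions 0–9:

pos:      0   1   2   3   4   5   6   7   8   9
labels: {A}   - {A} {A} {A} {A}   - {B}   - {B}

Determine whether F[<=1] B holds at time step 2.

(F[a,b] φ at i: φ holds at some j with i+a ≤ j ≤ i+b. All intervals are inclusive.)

Check B at each j in [2,3]:
  j=2: false
  j=3: false
No position in the window satisfies it → formula fails.

False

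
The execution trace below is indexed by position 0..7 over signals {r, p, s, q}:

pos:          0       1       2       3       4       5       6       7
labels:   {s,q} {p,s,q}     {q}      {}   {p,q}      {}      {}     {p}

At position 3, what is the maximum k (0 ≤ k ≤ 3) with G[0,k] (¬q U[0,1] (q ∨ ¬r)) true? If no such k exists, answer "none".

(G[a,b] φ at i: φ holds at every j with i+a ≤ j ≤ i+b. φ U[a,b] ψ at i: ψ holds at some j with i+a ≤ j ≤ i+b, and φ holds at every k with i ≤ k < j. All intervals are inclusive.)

(¬q U[0,1] (q ∨ ¬r)) must hold from j=3 onward; find where it first fails.
  j=3: holds
  j=4: holds
  j=5: holds
  j=6: holds
Holds through j=6; largest k = 3.

3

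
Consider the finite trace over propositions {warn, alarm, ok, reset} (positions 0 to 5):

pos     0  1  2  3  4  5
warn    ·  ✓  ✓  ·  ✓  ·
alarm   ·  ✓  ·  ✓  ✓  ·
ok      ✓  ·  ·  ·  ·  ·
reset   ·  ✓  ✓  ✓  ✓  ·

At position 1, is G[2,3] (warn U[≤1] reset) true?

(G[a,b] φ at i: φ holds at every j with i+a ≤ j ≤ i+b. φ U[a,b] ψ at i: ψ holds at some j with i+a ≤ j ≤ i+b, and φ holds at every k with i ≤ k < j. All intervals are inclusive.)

Yes

Check (warn U[≤1] reset) at every j in [3,4]:
  j=3: holds
  j=4: holds
All positions satisfy it → formula holds.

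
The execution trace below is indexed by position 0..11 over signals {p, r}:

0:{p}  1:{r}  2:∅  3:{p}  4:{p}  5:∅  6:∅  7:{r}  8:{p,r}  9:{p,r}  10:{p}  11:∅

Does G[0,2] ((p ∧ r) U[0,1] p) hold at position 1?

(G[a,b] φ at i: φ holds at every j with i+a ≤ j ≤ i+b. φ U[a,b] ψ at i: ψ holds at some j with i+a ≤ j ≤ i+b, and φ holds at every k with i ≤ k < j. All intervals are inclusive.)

Check ((p ∧ r) U[0,1] p) at every j in [1,3]:
  j=1: fails
  j=2: fails
  j=3: holds
Fails at j=1 → formula fails.

Does not hold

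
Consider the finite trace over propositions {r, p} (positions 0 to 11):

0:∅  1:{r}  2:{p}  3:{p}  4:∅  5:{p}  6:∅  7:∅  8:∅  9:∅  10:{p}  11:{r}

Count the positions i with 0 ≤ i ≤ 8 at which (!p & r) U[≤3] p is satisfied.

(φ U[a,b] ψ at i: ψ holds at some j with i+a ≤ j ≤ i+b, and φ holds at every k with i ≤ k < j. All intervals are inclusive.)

Evaluate at each i in [0,8]:
  i=0: ✗ (lhs fails at k=0 before rhs at j=2)
  i=1: ✓ (rhs at j=2; lhs holds on [1,1])
  i=2: ✓ (rhs at j=2)
  i=3: ✓ (rhs at j=3)
  i=4: ✗ (lhs fails at k=4 before rhs at j=5)
  i=5: ✓ (rhs at j=5)
  i=6: ✗ (no rhs in [6,9])
  i=7: ✗ (lhs fails at k=7 before rhs at j=10)
  i=8: ✗ (lhs fails at k=8 before rhs at j=10)
Positions where it holds: {1, 2, 3, 5} → 4.

4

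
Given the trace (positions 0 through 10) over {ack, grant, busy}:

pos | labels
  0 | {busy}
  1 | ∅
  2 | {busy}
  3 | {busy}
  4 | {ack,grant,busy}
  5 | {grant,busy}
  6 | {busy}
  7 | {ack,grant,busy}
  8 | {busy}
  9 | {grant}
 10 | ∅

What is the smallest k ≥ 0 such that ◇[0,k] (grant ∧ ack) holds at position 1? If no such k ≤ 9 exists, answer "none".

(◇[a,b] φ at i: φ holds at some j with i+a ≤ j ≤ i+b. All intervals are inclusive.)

3

Scan j = 1,2,… for (grant ∧ ack):
  j=1: fails
  j=2: fails
  j=3: fails
  j=4: holds
First hit at j=4, so smallest k = 4-1 = 3.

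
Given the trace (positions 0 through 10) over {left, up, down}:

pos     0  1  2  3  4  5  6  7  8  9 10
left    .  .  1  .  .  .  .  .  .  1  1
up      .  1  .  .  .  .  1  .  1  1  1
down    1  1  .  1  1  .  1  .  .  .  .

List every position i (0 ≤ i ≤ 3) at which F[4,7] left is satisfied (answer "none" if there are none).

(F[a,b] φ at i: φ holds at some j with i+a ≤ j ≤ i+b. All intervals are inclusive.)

2, 3

Evaluate at each i in [0,3]:
  i=0: ✗ (none in [4,7])
  i=1: ✗ (none in [5,8])
  i=2: ✓ (witness j=9)
  i=3: ✓ (witness j=9)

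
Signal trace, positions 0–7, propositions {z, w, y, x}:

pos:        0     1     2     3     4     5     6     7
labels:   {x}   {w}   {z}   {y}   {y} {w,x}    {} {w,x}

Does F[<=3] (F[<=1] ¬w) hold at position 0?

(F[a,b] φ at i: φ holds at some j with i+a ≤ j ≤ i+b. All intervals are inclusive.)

Check F[<=1] ¬w at each j in [0,3]:
  j=0: holds (witness at 0)
  j=1: holds (witness at 2)
  j=2: holds (witness at 2)
  j=3: holds (witness at 3)
Found at j=0 → formula holds.

Yes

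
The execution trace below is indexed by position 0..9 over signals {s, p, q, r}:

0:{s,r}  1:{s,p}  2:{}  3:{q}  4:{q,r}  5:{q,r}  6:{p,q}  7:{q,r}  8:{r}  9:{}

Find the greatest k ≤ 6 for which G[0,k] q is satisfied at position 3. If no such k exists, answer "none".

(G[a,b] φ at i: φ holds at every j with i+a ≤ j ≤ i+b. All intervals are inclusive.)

4

q must hold from j=3 onward; find where it first fails.
  j=3: holds
  j=4: holds
  j=5: holds
  j=6: holds
  j=7: holds
  j=8: fails
Holds on [3,7], so largest k = 4.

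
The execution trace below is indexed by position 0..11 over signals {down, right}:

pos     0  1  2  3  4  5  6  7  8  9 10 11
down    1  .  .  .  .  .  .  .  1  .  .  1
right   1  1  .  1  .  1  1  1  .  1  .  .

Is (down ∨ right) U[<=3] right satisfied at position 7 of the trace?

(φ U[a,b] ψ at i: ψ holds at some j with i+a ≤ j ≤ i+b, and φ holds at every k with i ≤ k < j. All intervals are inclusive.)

Need some j in [7,10] with right, and (down ∨ right) at every k in [7,j-1].
  j=7: right holds; no prefix to check → satisfied.

Holds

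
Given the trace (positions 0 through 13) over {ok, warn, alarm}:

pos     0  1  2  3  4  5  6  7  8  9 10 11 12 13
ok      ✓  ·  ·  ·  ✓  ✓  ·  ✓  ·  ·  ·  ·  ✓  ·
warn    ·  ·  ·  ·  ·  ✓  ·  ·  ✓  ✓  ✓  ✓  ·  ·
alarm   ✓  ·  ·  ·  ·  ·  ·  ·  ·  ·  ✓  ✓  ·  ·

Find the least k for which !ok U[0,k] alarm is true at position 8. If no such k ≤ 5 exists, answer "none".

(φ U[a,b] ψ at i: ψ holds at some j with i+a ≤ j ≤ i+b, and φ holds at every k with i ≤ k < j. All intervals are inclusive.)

2

Need earliest j ≥ 8 with alarm, and !ok at every k in [8,j-1].
  j=8: rhs fails.
  j=9: rhs fails.
  j=10: rhs holds; lhs holds on [8,9]. k = 2.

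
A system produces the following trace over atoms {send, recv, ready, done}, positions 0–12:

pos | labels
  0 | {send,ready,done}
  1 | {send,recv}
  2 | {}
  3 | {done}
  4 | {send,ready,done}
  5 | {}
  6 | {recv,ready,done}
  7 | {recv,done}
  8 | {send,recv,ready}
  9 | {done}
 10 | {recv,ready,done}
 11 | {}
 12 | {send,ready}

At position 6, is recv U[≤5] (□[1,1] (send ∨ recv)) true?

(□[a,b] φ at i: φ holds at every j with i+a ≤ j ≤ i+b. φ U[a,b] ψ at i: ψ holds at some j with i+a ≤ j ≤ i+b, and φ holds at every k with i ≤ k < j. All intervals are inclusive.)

Need some j in [6,11] with □[1,1] (send ∨ recv), and recv at every k in [6,j-1].
  j=6: □[1,1] (send ∨ recv) holds; no prefix to check → satisfied.

Holds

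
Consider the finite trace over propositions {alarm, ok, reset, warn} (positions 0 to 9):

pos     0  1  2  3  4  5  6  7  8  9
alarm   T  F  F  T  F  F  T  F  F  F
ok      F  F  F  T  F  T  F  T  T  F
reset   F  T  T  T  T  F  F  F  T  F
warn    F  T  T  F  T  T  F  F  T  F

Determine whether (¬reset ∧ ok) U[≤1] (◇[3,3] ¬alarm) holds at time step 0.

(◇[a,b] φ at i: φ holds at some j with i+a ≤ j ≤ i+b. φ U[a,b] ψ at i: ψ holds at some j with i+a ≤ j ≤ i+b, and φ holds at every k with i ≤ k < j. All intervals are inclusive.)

False

Need some j in [0,1] with ◇[3,3] ¬alarm, and (¬reset ∧ ok) at every k in [0,j-1].
  j=0: ◇[3,3] ¬alarm — fails (none in [3,3]).
  j=1: ◇[3,3] ¬alarm holds, but (¬reset ∧ ok) fails at k=0 → not this j.
No j in the window works → until fails.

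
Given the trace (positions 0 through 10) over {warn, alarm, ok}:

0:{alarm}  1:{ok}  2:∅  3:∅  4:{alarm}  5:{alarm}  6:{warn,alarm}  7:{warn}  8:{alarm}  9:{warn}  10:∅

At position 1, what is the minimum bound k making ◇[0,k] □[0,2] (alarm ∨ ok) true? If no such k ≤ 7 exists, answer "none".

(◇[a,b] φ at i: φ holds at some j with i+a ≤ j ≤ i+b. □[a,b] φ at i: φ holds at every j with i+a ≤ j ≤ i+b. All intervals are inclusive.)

Scan j = 1,2,… for □[0,2] (alarm ∨ ok):
  j=1: fails
  j=2: fails
  j=3: fails
  j=4: holds
First hit at j=4, so smallest k = 4-1 = 3.

3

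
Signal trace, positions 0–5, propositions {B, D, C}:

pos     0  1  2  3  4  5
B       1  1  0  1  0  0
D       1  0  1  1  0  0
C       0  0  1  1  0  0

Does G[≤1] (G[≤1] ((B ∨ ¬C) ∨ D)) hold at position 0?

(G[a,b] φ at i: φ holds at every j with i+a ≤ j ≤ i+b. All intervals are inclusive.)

Check G[≤1] ((B ∨ ¬C) ∨ D) at every j in [0,1]:
  j=0: holds on [0,1]
  j=1: holds on [1,2]
All positions satisfy it → formula holds.

Holds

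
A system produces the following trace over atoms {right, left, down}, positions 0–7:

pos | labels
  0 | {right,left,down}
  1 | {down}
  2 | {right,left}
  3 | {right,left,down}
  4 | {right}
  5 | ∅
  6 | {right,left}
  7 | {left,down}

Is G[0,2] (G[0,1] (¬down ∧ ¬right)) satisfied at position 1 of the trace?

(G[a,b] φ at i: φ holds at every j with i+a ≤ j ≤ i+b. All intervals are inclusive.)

Check G[0,1] (¬down ∧ ¬right) at every j in [1,3]:
  j=1: fails at 1
  j=2: fails at 2
  j=3: fails at 3
Fails at j=1 → formula fails.

False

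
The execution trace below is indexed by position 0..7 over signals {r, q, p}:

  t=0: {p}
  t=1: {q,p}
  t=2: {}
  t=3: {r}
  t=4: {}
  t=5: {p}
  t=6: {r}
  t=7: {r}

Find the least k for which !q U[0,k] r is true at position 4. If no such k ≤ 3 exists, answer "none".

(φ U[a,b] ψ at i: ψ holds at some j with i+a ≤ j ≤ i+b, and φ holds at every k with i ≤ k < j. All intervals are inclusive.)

Need earliest j ≥ 4 with r, and !q at every k in [4,j-1].
  j=4: rhs fails.
  j=5: rhs fails.
  j=6: rhs holds; lhs holds on [4,5]. k = 2.

2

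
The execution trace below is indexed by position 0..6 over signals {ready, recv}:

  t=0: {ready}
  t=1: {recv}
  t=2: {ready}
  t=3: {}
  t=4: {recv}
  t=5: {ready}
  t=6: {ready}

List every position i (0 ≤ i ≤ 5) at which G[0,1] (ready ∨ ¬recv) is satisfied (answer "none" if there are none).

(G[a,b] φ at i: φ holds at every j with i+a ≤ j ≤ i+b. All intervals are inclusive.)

Evaluate at each i in [0,5]:
  i=0: ✗ (fails at j=1)
  i=1: ✗ (fails at j=1)
  i=2: ✓ (all of [2,3])
  i=3: ✗ (fails at j=4)
  i=4: ✗ (fails at j=4)
  i=5: ✓ (all of [5,6])

2, 5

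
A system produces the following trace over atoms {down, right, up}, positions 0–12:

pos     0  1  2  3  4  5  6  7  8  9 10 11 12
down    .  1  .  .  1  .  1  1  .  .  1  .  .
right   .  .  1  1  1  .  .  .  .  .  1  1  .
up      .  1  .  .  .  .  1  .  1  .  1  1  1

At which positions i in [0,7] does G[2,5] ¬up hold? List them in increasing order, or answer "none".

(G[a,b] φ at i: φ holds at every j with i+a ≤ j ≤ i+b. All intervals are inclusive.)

0

Evaluate at each i in [0,7]:
  i=0: ✓ (all of [2,5])
  i=1: ✗ (fails at j=6)
  i=2: ✗ (fails at j=6)
  i=3: ✗ (fails at j=6)
  i=4: ✗ (fails at j=6)
  i=5: ✗ (fails at j=8)
  i=6: ✗ (fails at j=8)
  i=7: ✗ (fails at j=10)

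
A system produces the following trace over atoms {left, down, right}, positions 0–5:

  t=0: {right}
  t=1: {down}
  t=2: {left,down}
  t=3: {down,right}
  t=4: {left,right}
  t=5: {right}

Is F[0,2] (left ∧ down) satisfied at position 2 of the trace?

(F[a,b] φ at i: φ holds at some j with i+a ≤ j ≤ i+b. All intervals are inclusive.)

Check (left ∧ down) at each j in [2,4]:
  j=2: true
  j=3: false
  j=4: false
Found at j=2 → formula holds.

Holds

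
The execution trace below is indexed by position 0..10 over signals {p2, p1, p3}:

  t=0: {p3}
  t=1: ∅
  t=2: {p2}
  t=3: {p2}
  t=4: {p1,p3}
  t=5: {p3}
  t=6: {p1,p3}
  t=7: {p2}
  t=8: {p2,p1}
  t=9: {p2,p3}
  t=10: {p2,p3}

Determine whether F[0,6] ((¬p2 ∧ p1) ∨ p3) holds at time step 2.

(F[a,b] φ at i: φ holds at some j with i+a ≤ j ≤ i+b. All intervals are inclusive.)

Check ((¬p2 ∧ p1) ∨ p3) at each j in [2,8]:
  j=2: false
  j=3: false
  j=4: true
  j=5: true
  j=6: true
  j=7: false
  j=8: false
Found at j=4 → formula holds.

Yes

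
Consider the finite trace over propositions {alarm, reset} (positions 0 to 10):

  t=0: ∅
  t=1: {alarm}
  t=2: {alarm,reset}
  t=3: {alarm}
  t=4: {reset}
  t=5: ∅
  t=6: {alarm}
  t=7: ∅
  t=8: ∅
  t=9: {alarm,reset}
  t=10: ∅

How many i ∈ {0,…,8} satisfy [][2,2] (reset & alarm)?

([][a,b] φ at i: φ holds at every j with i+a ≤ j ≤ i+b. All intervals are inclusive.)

2

Evaluate at each i in [0,8]:
  i=0: ✓ (all of [2,2])
  i=1: ✗ (fails at j=3)
  i=2: ✗ (fails at j=4)
  i=3: ✗ (fails at j=5)
  i=4: ✗ (fails at j=6)
  i=5: ✗ (fails at j=7)
  i=6: ✗ (fails at j=8)
  i=7: ✓ (all of [9,9])
  i=8: ✗ (fails at j=10)
Positions where it holds: {0, 7} → 2.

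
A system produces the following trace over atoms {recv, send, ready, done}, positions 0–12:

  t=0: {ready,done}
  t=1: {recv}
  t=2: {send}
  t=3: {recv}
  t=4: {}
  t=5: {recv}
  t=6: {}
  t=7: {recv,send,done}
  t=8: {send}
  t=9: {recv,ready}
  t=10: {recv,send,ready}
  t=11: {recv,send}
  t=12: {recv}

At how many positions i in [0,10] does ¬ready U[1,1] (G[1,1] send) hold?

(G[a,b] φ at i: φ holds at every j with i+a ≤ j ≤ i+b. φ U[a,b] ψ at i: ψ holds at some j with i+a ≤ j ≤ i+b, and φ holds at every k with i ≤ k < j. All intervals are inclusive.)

3

Evaluate at each i in [0,10]:
  i=0: ✗ (lhs fails at k=0 before rhs at j=1)
  i=1: ✗ (no rhs in [2,2])
  i=2: ✗ (no rhs in [3,3])
  i=3: ✗ (no rhs in [4,4])
  i=4: ✗ (no rhs in [5,5])
  i=5: ✓ (rhs at j=6; lhs holds on [5,5])
  i=6: ✓ (rhs at j=7; lhs holds on [6,6])
  i=7: ✗ (no rhs in [8,8])
  i=8: ✓ (rhs at j=9; lhs holds on [8,8])
  i=9: ✗ (lhs fails at k=9 before rhs at j=10)
  i=10: ✗ (no rhs in [11,11])
Positions where it holds: {5, 6, 8} → 3.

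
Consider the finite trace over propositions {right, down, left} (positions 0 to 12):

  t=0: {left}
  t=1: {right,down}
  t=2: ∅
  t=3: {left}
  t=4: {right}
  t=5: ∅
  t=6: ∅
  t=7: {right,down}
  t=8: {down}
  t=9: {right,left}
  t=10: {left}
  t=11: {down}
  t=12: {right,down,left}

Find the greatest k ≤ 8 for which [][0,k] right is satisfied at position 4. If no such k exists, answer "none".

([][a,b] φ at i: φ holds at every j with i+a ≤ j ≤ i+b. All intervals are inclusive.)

right must hold from j=4 onward; find where it first fails.
  j=4: holds
  j=5: fails
Holds on [4,4], so largest k = 0.

0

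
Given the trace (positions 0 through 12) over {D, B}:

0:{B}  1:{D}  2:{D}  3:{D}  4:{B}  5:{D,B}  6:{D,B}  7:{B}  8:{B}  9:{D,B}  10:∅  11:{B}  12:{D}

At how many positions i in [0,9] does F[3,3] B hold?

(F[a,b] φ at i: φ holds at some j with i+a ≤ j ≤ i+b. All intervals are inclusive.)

Evaluate at each i in [0,9]:
  i=0: ✗ (none in [3,3])
  i=1: ✓ (witness j=4)
  i=2: ✓ (witness j=5)
  i=3: ✓ (witness j=6)
  i=4: ✓ (witness j=7)
  i=5: ✓ (witness j=8)
  i=6: ✓ (witness j=9)
  i=7: ✗ (none in [10,10])
  i=8: ✓ (witness j=11)
  i=9: ✗ (none in [12,12])
Positions where it holds: {1, 2, 3, 4, 5, 6, 8} → 7.

7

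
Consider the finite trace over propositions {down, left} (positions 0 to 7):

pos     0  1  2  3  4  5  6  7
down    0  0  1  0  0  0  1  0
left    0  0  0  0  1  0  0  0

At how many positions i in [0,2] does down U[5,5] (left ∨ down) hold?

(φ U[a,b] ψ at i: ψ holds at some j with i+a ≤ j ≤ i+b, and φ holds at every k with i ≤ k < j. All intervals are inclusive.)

Evaluate at each i in [0,2]:
  i=0: ✗ (no rhs in [5,5])
  i=1: ✗ (lhs fails at k=1 before rhs at j=6)
  i=2: ✗ (no rhs in [7,7])
Positions where it holds: {} → 0.

0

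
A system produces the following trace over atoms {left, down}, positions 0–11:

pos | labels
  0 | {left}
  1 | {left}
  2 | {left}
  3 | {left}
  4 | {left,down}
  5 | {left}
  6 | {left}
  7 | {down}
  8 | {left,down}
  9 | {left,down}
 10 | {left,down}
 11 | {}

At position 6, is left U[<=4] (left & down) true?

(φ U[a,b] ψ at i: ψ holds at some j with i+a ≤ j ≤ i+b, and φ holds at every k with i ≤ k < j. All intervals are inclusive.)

Need some j in [6,10] with (left & down), and left at every k in [6,j-1].
  j=6: (left & down) false.
  j=7: (left & down) false.
  j=8: (left & down) holds, but left fails at k=7 → not this j.
  j=9: (left & down) holds, but left fails at k=7 → not this j.
  j=10: (left & down) holds, but left fails at k=7 → not this j.
No j in the window works → until fails.

No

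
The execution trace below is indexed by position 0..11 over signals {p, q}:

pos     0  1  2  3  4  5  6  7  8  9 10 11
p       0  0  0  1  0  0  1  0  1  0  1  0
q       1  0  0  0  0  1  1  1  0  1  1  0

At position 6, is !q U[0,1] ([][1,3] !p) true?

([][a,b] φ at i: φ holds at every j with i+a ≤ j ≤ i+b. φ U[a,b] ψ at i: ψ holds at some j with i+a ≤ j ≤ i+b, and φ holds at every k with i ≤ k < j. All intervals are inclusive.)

Need some j in [6,7] with [][1,3] !p, and !q at every k in [6,j-1].
  j=6: [][1,3] !p — fails at 8.
  j=7: [][1,3] !p — fails at 8.
No j in the window works → until fails.

Does not hold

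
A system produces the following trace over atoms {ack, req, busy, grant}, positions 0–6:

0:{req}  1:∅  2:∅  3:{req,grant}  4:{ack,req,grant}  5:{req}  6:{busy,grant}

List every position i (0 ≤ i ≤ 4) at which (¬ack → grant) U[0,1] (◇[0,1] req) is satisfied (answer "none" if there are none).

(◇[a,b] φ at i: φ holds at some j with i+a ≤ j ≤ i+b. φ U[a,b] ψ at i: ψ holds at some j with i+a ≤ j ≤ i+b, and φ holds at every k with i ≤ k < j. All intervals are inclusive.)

Evaluate at each i in [0,4]:
  i=0: ✓ (rhs at j=0)
  i=1: ✗ (lhs fails at k=1 before rhs at j=2)
  i=2: ✓ (rhs at j=2)
  i=3: ✓ (rhs at j=3)
  i=4: ✓ (rhs at j=4)

0, 2, 3, 4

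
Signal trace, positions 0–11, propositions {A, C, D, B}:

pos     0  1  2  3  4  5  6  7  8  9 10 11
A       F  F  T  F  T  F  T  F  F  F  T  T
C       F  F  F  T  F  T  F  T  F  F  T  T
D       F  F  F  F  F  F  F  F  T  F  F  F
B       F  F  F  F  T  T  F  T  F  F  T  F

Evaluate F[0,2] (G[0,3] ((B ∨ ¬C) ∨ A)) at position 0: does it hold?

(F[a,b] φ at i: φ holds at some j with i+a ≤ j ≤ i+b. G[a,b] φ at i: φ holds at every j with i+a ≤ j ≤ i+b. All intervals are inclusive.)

Check G[0,3] ((B ∨ ¬C) ∨ A) at each j in [0,2]:
  j=0: fails at 3
  j=1: fails at 3
  j=2: fails at 3
No position in the window satisfies it → formula fails.

No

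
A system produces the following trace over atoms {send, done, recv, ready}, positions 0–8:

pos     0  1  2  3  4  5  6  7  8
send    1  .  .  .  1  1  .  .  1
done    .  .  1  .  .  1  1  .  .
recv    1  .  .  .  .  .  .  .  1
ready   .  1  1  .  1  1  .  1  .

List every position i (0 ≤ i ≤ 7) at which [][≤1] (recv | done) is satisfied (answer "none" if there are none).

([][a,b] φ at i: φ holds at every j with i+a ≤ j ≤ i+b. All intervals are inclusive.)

Evaluate at each i in [0,7]:
  i=0: ✗ (fails at j=1)
  i=1: ✗ (fails at j=1)
  i=2: ✗ (fails at j=3)
  i=3: ✗ (fails at j=3)
  i=4: ✗ (fails at j=4)
  i=5: ✓ (all of [5,6])
  i=6: ✗ (fails at j=7)
  i=7: ✗ (fails at j=7)

5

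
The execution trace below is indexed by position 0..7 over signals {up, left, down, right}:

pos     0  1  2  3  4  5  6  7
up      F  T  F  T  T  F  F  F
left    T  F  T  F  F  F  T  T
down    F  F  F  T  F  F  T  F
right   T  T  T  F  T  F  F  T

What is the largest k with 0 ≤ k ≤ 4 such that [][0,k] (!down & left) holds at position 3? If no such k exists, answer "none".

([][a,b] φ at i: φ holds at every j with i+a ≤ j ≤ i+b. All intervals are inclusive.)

none

(!down & left) must hold from j=3 onward; find where it first fails.
  j=3: fails → no k works.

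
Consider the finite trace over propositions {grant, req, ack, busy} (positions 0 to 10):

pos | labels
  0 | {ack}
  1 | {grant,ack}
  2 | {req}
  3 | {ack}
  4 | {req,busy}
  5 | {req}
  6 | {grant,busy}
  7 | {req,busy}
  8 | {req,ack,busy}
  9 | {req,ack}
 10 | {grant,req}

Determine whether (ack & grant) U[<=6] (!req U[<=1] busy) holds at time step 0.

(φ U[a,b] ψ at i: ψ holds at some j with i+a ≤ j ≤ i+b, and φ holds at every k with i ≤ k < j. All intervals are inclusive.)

Need some j in [0,6] with (!req U[<=1] busy), and (ack & grant) at every k in [0,j-1].
  j=0: (!req U[<=1] busy) — fails.
  j=1: (!req U[<=1] busy) — fails.
  j=2: (!req U[<=1] busy) — fails.
  j=3: (!req U[<=1] busy) holds, but (ack & grant) fails at k=0 → not this j.
  j=4: (!req U[<=1] busy) holds, but (ack & grant) fails at k=0 → not this j.
  j=5: (!req U[<=1] busy) — fails.
  j=6: (!req U[<=1] busy) holds, but (ack & grant) fails at k=0 → not this j.
No j in the window works → until fails.

No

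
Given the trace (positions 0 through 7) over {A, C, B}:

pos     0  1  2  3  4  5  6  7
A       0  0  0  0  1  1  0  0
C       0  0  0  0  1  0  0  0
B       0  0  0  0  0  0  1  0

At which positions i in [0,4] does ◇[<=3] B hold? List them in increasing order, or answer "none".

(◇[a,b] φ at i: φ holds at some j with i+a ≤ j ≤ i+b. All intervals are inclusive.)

Evaluate at each i in [0,4]:
  i=0: ✗ (none in [0,3])
  i=1: ✗ (none in [1,4])
  i=2: ✗ (none in [2,5])
  i=3: ✓ (witness j=6)
  i=4: ✓ (witness j=6)

3, 4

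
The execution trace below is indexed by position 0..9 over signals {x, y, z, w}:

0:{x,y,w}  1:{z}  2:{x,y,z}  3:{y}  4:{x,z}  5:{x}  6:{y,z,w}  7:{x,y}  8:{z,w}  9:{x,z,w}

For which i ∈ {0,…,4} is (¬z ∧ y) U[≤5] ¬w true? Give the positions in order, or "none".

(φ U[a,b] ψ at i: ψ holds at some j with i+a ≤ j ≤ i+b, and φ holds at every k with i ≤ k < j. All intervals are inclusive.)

Evaluate at each i in [0,4]:
  i=0: ✓ (rhs at j=1; lhs holds on [0,0])
  i=1: ✓ (rhs at j=1)
  i=2: ✓ (rhs at j=2)
  i=3: ✓ (rhs at j=3)
  i=4: ✓ (rhs at j=4)

0, 1, 2, 3, 4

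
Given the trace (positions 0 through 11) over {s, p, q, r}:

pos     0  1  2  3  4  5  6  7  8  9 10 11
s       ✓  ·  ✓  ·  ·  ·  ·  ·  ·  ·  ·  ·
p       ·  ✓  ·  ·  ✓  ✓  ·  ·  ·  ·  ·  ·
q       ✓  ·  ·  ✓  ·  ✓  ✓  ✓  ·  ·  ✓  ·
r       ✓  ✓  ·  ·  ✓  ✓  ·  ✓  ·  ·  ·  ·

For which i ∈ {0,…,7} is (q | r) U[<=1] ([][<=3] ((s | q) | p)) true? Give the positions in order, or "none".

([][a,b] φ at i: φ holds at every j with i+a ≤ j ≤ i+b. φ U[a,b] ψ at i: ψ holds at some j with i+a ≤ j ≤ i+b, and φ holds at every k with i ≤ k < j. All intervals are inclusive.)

0, 1, 2, 3, 4

Evaluate at each i in [0,7]:
  i=0: ✓ (rhs at j=0)
  i=1: ✓ (rhs at j=1)
  i=2: ✓ (rhs at j=2)
  i=3: ✓ (rhs at j=3)
  i=4: ✓ (rhs at j=4)
  i=5: ✗ (no rhs in [5,6])
  i=6: ✗ (no rhs in [6,7])
  i=7: ✗ (no rhs in [7,8])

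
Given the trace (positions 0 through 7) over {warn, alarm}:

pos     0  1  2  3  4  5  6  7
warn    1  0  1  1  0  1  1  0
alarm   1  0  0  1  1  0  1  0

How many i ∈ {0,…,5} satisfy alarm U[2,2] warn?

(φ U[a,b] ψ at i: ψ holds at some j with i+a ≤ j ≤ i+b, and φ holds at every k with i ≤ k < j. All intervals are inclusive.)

1

Evaluate at each i in [0,5]:
  i=0: ✗ (lhs fails at k=1 before rhs at j=2)
  i=1: ✗ (lhs fails at k=1 before rhs at j=3)
  i=2: ✗ (no rhs in [4,4])
  i=3: ✓ (rhs at j=5; lhs holds on [3,4])
  i=4: ✗ (lhs fails at k=5 before rhs at j=6)
  i=5: ✗ (no rhs in [7,7])
Positions where it holds: {3} → 1.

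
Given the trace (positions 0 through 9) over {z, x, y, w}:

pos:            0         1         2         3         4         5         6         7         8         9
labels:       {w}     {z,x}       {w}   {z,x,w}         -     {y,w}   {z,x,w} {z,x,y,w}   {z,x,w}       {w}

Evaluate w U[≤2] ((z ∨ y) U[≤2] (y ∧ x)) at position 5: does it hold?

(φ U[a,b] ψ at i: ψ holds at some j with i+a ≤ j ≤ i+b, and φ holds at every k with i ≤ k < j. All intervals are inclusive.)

True

Need some j in [5,7] with ((z ∨ y) U[≤2] (y ∧ x)), and w at every k in [5,j-1].
  j=5: ((z ∨ y) U[≤2] (y ∧ x)) holds; no prefix to check → satisfied.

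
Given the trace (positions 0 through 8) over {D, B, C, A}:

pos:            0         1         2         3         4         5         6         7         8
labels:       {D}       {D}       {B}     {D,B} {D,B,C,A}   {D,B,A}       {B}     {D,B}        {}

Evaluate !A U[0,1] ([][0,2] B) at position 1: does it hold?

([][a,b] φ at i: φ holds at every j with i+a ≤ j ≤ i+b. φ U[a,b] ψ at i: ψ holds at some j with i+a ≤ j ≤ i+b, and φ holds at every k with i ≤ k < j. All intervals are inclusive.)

True

Need some j in [1,2] with [][0,2] B, and !A at every k in [1,j-1].
  j=1: [][0,2] B — fails at 1.
  j=2: [][0,2] B holds; !A holds at every k in [1,1] → satisfied.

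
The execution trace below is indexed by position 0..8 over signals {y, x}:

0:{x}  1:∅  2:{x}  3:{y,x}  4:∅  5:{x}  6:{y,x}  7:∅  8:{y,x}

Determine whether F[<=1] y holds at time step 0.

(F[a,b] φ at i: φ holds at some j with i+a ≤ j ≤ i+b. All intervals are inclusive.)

Check y at each j in [0,1]:
  j=0: false
  j=1: false
No position in the window satisfies it → formula fails.

False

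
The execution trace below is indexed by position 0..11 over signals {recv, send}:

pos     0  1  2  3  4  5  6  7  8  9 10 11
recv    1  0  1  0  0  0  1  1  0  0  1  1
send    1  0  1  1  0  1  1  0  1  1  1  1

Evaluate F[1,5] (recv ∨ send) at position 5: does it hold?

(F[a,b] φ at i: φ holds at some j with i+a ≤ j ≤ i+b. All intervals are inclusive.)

Check (recv ∨ send) at each j in [6,10]:
  j=6: true
  j=7: true
  j=8: true
  j=9: true
  j=10: true
Found at j=6 → formula holds.

Holds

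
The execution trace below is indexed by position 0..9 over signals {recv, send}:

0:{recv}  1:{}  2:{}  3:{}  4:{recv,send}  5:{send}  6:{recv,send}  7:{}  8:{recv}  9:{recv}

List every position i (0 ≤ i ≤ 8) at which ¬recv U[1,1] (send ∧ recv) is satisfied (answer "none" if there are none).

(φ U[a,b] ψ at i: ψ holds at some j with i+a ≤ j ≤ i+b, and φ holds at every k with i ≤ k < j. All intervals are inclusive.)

3, 5

Evaluate at each i in [0,8]:
  i=0: ✗ (no rhs in [1,1])
  i=1: ✗ (no rhs in [2,2])
  i=2: ✗ (no rhs in [3,3])
  i=3: ✓ (rhs at j=4; lhs holds on [3,3])
  i=4: ✗ (no rhs in [5,5])
  i=5: ✓ (rhs at j=6; lhs holds on [5,5])
  i=6: ✗ (no rhs in [7,7])
  i=7: ✗ (no rhs in [8,8])
  i=8: ✗ (no rhs in [9,9])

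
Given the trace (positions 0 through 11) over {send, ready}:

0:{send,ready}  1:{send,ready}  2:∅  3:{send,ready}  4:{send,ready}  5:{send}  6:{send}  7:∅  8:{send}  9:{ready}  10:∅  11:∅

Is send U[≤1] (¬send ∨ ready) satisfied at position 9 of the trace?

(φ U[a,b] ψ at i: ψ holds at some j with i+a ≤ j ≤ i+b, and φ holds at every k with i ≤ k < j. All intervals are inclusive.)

Need some j in [9,10] with (¬send ∨ ready), and send at every k in [9,j-1].
  j=9: (¬send ∨ ready) holds; no prefix to check → satisfied.

Yes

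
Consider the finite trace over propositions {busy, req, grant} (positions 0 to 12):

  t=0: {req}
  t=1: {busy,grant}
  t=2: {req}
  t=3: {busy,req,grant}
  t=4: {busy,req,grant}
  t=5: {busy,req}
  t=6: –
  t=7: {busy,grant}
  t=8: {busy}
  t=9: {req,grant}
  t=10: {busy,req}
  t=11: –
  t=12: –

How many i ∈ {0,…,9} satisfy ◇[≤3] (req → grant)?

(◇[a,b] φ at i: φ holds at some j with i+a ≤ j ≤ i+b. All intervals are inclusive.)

Evaluate at each i in [0,9]:
  i=0: ✓ (witness j=1)
  i=1: ✓ (witness j=1)
  i=2: ✓ (witness j=3)
  i=3: ✓ (witness j=3)
  i=4: ✓ (witness j=4)
  i=5: ✓ (witness j=6)
  i=6: ✓ (witness j=6)
  i=7: ✓ (witness j=7)
  i=8: ✓ (witness j=8)
  i=9: ✓ (witness j=9)
Positions where it holds: {0, 1, 2, 3, 4, 5, 6, 7, 8, 9} → 10.

10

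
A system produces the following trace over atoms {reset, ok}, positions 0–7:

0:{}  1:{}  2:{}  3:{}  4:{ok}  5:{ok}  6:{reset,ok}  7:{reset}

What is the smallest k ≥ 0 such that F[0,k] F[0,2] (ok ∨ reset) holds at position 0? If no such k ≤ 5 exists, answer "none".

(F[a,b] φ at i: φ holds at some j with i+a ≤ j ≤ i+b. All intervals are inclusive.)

Scan j = 0,1,… for F[0,2] (ok ∨ reset):
  j=0: fails
  j=1: fails
  j=2: holds
First hit at j=2, so smallest k = 2-0 = 2.

2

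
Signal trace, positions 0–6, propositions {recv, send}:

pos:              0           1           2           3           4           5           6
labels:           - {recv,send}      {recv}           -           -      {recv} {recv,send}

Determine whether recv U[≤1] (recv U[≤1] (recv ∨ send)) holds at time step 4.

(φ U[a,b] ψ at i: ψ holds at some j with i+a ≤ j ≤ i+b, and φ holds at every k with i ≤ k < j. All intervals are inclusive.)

False

Need some j in [4,5] with (recv U[≤1] (recv ∨ send)), and recv at every k in [4,j-1].
  j=4: (recv U[≤1] (recv ∨ send)) — fails.
  j=5: (recv U[≤1] (recv ∨ send)) holds, but recv fails at k=4 → not this j.
No j in the window works → until fails.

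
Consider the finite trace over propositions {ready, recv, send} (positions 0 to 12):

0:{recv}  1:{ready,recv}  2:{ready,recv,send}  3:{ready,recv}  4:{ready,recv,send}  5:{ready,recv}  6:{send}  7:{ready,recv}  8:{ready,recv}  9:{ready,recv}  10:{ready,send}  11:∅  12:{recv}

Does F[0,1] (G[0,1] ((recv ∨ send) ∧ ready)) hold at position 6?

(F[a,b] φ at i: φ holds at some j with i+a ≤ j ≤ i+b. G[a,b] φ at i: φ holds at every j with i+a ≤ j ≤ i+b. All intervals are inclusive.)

Check G[0,1] ((recv ∨ send) ∧ ready) at each j in [6,7]:
  j=6: fails at 6
  j=7: holds on [7,8]
Found at j=7 → formula holds.

Yes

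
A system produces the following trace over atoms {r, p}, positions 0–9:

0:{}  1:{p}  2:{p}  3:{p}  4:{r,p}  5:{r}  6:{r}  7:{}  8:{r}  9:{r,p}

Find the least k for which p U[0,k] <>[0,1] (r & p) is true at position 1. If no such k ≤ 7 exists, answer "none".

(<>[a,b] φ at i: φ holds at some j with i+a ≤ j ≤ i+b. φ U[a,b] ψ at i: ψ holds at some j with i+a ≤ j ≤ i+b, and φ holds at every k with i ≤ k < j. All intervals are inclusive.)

2

Need earliest j ≥ 1 with <>[0,1] (r & p), and p at every k in [1,j-1].
  j=1: rhs fails.
  j=2: rhs fails.
  j=3: rhs holds; lhs holds on [1,2]. k = 2.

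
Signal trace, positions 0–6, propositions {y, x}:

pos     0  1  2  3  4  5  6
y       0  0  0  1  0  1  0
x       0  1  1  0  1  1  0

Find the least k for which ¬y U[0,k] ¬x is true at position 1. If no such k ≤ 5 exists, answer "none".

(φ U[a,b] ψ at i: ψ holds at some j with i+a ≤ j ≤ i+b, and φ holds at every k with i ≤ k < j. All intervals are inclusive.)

Need earliest j ≥ 1 with ¬x, and ¬y at every k in [1,j-1].
  j=1: rhs fails.
  j=2: rhs fails.
  j=3: rhs holds; lhs holds on [1,2]. k = 2.

2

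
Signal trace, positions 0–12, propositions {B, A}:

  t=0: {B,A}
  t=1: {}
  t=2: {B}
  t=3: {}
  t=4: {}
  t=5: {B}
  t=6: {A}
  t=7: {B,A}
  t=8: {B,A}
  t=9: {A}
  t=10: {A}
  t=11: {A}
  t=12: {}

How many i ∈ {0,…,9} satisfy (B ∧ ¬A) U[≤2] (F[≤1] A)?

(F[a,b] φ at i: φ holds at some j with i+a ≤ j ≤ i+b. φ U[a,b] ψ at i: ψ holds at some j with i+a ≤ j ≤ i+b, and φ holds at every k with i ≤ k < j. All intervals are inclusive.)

Evaluate at each i in [0,9]:
  i=0: ✓ (rhs at j=0)
  i=1: ✗ (no rhs in [1,3])
  i=2: ✗ (no rhs in [2,4])
  i=3: ✗ (lhs fails at k=3 before rhs at j=5)
  i=4: ✗ (lhs fails at k=4 before rhs at j=5)
  i=5: ✓ (rhs at j=5)
  i=6: ✓ (rhs at j=6)
  i=7: ✓ (rhs at j=7)
  i=8: ✓ (rhs at j=8)
  i=9: ✓ (rhs at j=9)
Positions where it holds: {0, 5, 6, 7, 8, 9} → 6.

6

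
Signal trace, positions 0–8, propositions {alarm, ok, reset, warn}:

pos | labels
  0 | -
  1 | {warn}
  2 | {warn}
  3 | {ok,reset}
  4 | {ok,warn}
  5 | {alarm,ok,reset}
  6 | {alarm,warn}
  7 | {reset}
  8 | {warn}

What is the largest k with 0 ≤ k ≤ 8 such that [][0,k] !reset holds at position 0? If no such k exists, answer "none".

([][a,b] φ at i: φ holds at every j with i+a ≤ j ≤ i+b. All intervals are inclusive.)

!reset must hold from j=0 onward; find where it first fails.
  j=0: holds
  j=1: holds
  j=2: holds
  j=3: fails
Holds on [0,2], so largest k = 2.

2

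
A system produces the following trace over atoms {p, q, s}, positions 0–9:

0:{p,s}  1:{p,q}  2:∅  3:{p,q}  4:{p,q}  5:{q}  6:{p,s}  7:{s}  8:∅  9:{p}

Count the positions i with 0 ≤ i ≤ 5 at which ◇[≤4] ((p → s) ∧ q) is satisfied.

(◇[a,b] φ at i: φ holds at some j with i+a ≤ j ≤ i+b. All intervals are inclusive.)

5

Evaluate at each i in [0,5]:
  i=0: ✗ (none in [0,4])
  i=1: ✓ (witness j=5)
  i=2: ✓ (witness j=5)
  i=3: ✓ (witness j=5)
  i=4: ✓ (witness j=5)
  i=5: ✓ (witness j=5)
Positions where it holds: {1, 2, 3, 4, 5} → 5.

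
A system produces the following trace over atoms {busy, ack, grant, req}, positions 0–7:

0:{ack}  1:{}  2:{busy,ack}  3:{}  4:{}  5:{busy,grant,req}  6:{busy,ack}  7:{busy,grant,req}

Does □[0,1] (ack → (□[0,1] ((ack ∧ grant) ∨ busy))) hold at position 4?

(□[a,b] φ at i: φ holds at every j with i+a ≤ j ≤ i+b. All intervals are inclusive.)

Check (ack → (□[0,1] ((ack ∧ grant) ∨ busy))) at every j in [4,5]:
  j=4: antecedent false → ✓
  j=5: antecedent false → ✓
All positions satisfy it → formula holds.

Yes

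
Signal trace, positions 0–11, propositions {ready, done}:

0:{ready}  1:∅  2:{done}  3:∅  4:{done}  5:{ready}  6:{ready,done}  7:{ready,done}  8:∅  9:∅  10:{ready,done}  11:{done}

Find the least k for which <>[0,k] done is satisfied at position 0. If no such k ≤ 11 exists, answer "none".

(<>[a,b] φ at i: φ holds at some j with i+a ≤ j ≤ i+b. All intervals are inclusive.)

2

Scan j = 0,1,… for done:
  j=0: fails
  j=1: fails
  j=2: holds
First hit at j=2, so smallest k = 2-0 = 2.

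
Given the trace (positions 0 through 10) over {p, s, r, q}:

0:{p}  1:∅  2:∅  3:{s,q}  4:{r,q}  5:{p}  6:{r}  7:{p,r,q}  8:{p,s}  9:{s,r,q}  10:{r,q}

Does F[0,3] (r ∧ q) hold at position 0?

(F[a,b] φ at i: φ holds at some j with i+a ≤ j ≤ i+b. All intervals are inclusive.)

Check (r ∧ q) at each j in [0,3]:
  j=0: false
  j=1: false
  j=2: false
  j=3: false
No position in the window satisfies it → formula fails.

Does not hold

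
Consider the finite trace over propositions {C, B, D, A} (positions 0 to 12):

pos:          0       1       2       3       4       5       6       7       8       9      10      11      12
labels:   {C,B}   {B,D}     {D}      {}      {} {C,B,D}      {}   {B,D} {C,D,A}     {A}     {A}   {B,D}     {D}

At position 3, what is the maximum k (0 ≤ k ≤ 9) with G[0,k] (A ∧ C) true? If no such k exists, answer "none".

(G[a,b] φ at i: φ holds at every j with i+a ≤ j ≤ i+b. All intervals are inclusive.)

none

(A ∧ C) must hold from j=3 onward; find where it first fails.
  j=3: fails → no k works.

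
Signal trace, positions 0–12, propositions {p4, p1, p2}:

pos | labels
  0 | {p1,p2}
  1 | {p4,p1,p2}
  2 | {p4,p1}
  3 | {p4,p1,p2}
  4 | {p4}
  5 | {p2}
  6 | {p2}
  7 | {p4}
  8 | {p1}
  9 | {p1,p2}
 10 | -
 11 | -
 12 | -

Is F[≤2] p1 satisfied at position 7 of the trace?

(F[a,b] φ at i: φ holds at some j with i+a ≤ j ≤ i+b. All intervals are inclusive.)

True

Check p1 at each j in [7,9]:
  j=7: false
  j=8: true
  j=9: true
Found at j=8 → formula holds.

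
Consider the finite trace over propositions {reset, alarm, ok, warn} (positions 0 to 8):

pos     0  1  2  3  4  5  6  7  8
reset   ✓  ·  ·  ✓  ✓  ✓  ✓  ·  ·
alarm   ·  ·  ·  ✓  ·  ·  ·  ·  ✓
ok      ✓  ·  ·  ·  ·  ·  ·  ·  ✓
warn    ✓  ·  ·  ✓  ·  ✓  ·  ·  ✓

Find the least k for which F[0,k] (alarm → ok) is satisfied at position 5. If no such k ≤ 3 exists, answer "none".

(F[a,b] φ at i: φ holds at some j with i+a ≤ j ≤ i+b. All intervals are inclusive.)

Scan j = 5,6,… for (alarm → ok):
  j=5: holds
First hit at j=5, so smallest k = 5-5 = 0.

0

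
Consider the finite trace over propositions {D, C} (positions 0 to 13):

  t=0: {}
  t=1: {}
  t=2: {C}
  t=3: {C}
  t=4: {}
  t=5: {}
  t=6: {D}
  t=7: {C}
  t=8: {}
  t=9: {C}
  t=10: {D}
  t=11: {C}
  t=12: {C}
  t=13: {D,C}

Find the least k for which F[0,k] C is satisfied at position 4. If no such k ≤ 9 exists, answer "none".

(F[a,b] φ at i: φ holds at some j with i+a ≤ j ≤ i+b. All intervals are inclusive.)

Scan j = 4,5,… for C:
  j=4: fails
  j=5: fails
  j=6: fails
  j=7: holds
First hit at j=7, so smallest k = 7-4 = 3.

3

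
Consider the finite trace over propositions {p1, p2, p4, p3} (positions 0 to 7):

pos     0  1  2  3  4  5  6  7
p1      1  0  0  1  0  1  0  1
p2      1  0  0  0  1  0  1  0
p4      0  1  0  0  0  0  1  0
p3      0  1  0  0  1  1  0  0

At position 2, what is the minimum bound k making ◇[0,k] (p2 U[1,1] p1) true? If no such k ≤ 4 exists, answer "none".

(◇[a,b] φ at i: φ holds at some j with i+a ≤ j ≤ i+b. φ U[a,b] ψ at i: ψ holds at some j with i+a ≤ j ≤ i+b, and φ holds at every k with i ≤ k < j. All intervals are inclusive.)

2

Scan j = 2,3,… for (p2 U[1,1] p1):
  j=2: fails
  j=3: fails
  j=4: holds
First hit at j=4, so smallest k = 4-2 = 2.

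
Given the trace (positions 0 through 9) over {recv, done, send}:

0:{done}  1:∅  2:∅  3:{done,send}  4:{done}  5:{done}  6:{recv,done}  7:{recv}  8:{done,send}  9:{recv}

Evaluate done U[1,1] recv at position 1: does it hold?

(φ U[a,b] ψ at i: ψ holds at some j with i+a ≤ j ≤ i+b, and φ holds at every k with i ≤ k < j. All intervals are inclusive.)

Need some j in [2,2] with recv, and done at every k in [1,j-1].
  j=2: recv false.
No j in the window works → until fails.

No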